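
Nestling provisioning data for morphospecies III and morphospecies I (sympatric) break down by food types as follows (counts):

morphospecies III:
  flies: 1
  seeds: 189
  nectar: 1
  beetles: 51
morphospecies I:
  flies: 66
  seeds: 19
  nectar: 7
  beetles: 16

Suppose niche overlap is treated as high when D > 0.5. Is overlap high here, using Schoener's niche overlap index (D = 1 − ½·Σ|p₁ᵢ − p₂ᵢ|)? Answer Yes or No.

No

Proportions for morphospecies III (n=242): 1/242=0.0041, 189/242=0.7810, 1/242=0.0041, 51/242=0.2107
Proportions for morphospecies I (n=108): 66/108=0.6111, 19/108=0.1759, 7/108=0.0648, 16/108=0.1481
Σ|p₁ᵢ − p₂ᵢ| = 0.6070 + 0.6051 + 0.0607 + 0.0626 = 1.3354
D = 1 − ½ × 1.3354 = 1 − 0.66770 = 0.33230
D = 0.33230 < 0.5 → No.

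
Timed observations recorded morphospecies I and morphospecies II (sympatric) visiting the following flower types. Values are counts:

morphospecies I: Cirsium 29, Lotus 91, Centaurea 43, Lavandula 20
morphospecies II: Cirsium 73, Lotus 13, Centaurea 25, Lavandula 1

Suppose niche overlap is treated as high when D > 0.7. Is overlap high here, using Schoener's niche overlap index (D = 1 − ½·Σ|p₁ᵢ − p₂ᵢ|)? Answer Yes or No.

Proportions for morphospecies I (n=183): 29/183=0.1585, 91/183=0.4973, 43/183=0.2350, 20/183=0.1093
Proportions for morphospecies II (n=112): 73/112=0.6518, 13/112=0.1161, 25/112=0.2232, 1/112=0.0089
Σ|p₁ᵢ − p₂ᵢ| = 0.4933 + 0.3812 + 0.0118 + 0.1004 = 0.9867
D = 1 − ½ × 0.9867 = 1 − 0.49335 = 0.50665
D = 0.50665 < 0.7 → No.

No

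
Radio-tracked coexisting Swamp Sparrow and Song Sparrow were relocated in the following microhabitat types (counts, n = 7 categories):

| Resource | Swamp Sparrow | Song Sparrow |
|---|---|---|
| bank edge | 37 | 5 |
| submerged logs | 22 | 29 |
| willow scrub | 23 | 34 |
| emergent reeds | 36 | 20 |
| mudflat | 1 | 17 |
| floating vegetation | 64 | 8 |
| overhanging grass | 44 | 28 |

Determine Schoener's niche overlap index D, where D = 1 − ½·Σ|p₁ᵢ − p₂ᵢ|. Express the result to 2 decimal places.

0.63

Proportions for Swamp Sparrow (n=227): 37/227=0.1630, 22/227=0.0969, 23/227=0.1013, 36/227=0.1586, 1/227=0.0044, 64/227=0.2819, 44/227=0.1938
Proportions for Song Sparrow (n=141): 5/141=0.0355, 29/141=0.2057, 34/141=0.2411, 20/141=0.1418, 17/141=0.1206, 8/141=0.0567, 28/141=0.1986
Σ|p₁ᵢ − p₂ᵢ| = 0.1275 + 0.1088 + 0.1398 + 0.0168 + 0.1162 + 0.2252 + 0.0048 = 0.7391
D = 1 − ½ × 0.7391 = 1 − 0.36955 = 0.63045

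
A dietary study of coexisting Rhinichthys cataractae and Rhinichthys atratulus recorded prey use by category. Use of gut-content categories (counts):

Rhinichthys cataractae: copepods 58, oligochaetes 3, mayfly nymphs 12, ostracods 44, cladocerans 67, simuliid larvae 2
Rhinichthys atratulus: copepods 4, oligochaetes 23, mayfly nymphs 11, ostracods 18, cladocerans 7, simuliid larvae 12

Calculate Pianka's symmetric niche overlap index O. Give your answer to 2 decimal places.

0.50

Proportions for Rhinichthys cataractae (n=186): 58/186=0.3118, 3/186=0.0161, 12/186=0.0645, 44/186=0.2366, 67/186=0.3602, 2/186=0.0108
Proportions for Rhinichthys atratulus (n=75): 4/75=0.0533, 23/75=0.3067, 11/75=0.1467, 18/75=0.2400, 7/75=0.0933, 12/75=0.1600
Σ p₁ᵢp₂ᵢ = 0.016619 + 0.004938 + 0.009462 + 0.056784 + 0.033607 + 0.001728 = 0.123138
Σp_1ᵢ² = 0.3118² + 0.0161² + 0.0645² + 0.2366² + 0.3602² + 0.0108² = 0.097219 + 0.000259 + 0.004160 + 0.055980 + 0.129744 + 0.000117 = 0.287479
Σp_2ᵢ² = 0.0533² + 0.3067² + 0.1467² + 0.2400² + 0.0933² + 0.1600² = 0.002841 + 0.094065 + 0.021521 + 0.057600 + 0.008705 + 0.025600 = 0.210332
O = 0.123138 / √(0.287479 × 0.210332) = 0.123138 / 0.2458984 = 0.5008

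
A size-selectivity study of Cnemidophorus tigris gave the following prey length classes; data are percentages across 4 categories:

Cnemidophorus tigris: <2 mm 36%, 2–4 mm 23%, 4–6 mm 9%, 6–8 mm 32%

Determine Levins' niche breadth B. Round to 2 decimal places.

3.41

Convert percentages to proportions (divide by 100).
Σpᵢ² = 0.36² + 0.23² + 0.09² + 0.32² = 0.1296 + 0.0529 + 0.0081 + 0.1024 = 0.2930
B = 1 / 0.2930 = 3.4130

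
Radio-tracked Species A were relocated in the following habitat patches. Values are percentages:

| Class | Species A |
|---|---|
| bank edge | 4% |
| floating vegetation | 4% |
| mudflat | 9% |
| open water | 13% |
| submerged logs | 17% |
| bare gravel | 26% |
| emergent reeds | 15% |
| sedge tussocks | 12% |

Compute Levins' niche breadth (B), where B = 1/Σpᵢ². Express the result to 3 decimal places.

Convert percentages to proportions (divide by 100).
Σpᵢ² = 0.04² + 0.04² + 0.09² + 0.13² + 0.17² + 0.26² + 0.15² + 0.12² = 0.0016 + 0.0016 + 0.0081 + 0.0169 + 0.0289 + 0.0676 + 0.0225 + 0.0144 = 0.1616
B = 1 / 0.1616 = 6.18812

6.188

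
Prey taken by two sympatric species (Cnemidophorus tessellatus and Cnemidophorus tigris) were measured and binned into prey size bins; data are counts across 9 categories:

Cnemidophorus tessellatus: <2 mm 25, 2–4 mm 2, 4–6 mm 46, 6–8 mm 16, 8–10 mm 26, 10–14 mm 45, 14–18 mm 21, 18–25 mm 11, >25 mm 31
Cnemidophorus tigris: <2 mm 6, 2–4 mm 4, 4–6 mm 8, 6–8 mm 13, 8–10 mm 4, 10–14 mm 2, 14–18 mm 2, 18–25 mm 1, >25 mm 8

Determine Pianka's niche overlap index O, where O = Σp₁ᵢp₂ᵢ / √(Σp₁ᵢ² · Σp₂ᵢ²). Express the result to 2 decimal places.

0.75

Proportions for Cnemidophorus tessellatus (n=223): 25/223=0.1121, 2/223=0.0090, 46/223=0.2063, 16/223=0.0717, 26/223=0.1166, 45/223=0.2018, 21/223=0.0942, 11/223=0.0493, 31/223=0.1390
Proportions for Cnemidophorus tigris (n=48): 6/48=0.1250, 4/48=0.0833, 8/48=0.1667, 13/48=0.2708, 4/48=0.0833, 2/48=0.0417, 2/48=0.0417, 1/48=0.0208, 8/48=0.1667
Σ p₁ᵢp₂ᵢ = 0.014013 + 0.000750 + 0.034390 + 0.019416 + 0.009713 + 0.008415 + 0.003928 + 0.001025 + 0.023171 = 0.114821
Σp_1ᵢ² = 0.1121² + 0.0090² + 0.2063² + 0.0717² + 0.1166² + 0.2018² + 0.0942² + 0.0493² + 0.1390² = 0.012566 + 0.000081 + 0.042560 + 0.005141 + 0.013596 + 0.040723 + 0.008874 + 0.002430 + 0.019321 = 0.145292
Σp_2ᵢ² = 0.1250² + 0.0833² + 0.1667² + 0.2708² + 0.0833² + 0.0417² + 0.0417² + 0.0208² + 0.1667² = 0.015625 + 0.006939 + 0.027789 + 0.073333 + 0.006939 + 0.001739 + 0.001739 + 0.000433 + 0.027789 = 0.162325
O = 0.114821 / √(0.145292 × 0.162325) = 0.114821 / 0.1535725 = 0.7477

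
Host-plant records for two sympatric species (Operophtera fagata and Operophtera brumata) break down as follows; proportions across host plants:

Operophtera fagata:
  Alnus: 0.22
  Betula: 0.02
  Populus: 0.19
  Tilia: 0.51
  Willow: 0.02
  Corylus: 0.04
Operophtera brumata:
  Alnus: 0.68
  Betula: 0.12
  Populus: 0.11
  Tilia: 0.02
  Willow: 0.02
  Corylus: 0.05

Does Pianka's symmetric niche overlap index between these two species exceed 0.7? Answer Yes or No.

No

Σ p₁ᵢp₂ᵢ = 0.1496 + 0.0024 + 0.0209 + 0.0102 + 0.0004 + 0.0020 = 0.1855
Σp_1ᵢ² = 0.22² + 0.02² + 0.19² + 0.51² + 0.02² + 0.04² = 0.0484 + 0.0004 + 0.0361 + 0.2601 + 0.0004 + 0.0016 = 0.3470
Σp_2ᵢ² = 0.68² + 0.12² + 0.11² + 0.02² + 0.02² + 0.05² = 0.4624 + 0.0144 + 0.0121 + 0.0004 + 0.0004 + 0.0025 = 0.4922
O = 0.1855 / √(0.3470 × 0.4922) = 0.1855 / 0.41327 = 0.4489
O = 0.4489 < 0.7 → No.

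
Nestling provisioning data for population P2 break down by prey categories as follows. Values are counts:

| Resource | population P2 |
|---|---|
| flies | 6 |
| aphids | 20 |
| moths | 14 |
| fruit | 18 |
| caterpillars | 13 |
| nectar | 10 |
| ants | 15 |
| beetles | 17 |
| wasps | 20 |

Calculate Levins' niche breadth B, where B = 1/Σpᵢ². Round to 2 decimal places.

8.27

Proportions for population P2 (n=133): 6/133=0.0451, 20/133=0.1504, 14/133=0.1053, 18/133=0.1353, 13/133=0.0977, 10/133=0.0752, 15/133=0.1128, 17/133=0.1278, 20/133=0.1504
Σpᵢ² = 0.0451² + 0.1504² + 0.1053² + 0.1353² + 0.0977² + 0.0752² + 0.1128² + 0.1278² + 0.1504² = 0.002034 + 0.022620 + 0.011088 + 0.018306 + 0.009545 + 0.005655 + 0.012724 + 0.016333 + 0.022620 = 0.120925
B = 1 / 0.120925 = 8.2696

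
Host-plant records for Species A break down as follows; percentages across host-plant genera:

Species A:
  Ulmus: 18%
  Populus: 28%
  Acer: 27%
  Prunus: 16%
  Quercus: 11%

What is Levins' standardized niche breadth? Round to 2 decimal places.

0.88

Convert percentages to proportions (divide by 100).
Σpᵢ² = 0.18² + 0.28² + 0.27² + 0.16² + 0.11² = 0.0324 + 0.0784 + 0.0729 + 0.0256 + 0.0121 = 0.2214
B = 1 / 0.2214 = 4.5167
Bₛ = (B − 1)/(n − 1) = (4.5167 − 1)/(5 − 1) = 3.5167/4 = 0.8792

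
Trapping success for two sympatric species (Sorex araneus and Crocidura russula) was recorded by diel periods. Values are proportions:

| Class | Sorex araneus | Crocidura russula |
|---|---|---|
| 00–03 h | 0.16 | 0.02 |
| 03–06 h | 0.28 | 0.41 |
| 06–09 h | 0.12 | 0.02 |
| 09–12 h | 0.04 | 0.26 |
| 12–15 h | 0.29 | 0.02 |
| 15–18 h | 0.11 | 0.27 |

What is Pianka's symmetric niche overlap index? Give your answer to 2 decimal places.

Σ p₁ᵢp₂ᵢ = 0.0032 + 0.1148 + 0.0024 + 0.0104 + 0.0058 + 0.0297 = 0.1663
Σp_1ᵢ² = 0.16² + 0.28² + 0.12² + 0.04² + 0.29² + 0.11² = 0.0256 + 0.0784 + 0.0144 + 0.0016 + 0.0841 + 0.0121 = 0.2162
Σp_2ᵢ² = 0.02² + 0.41² + 0.02² + 0.26² + 0.02² + 0.27² = 0.0004 + 0.1681 + 0.0004 + 0.0676 + 0.0004 + 0.0729 = 0.3098
O = 0.1663 / √(0.2162 × 0.3098) = 0.1663 / 0.25880 = 0.6426

0.64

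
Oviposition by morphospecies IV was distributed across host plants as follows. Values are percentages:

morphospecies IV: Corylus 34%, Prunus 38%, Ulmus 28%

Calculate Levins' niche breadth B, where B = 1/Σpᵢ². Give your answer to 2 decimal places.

Convert percentages to proportions (divide by 100).
Σpᵢ² = 0.34² + 0.38² + 0.28² = 0.1156 + 0.1444 + 0.0784 = 0.3384
B = 1 / 0.3384 = 2.9551

2.96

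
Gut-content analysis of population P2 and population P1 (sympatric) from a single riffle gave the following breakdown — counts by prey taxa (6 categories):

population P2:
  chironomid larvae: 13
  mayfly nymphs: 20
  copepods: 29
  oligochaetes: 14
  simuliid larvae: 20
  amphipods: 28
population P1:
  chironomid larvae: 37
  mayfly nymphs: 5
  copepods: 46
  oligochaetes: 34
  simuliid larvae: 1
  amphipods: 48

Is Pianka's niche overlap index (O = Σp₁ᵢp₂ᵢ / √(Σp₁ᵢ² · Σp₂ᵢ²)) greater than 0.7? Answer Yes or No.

Proportions for population P2 (n=124): 13/124=0.1048, 20/124=0.1613, 29/124=0.2339, 14/124=0.1129, 20/124=0.1613, 28/124=0.2258
Proportions for population P1 (n=171): 37/171=0.2164, 5/171=0.0292, 46/171=0.2690, 34/171=0.1988, 1/171=0.0058, 48/171=0.2807
Σ p₁ᵢp₂ᵢ = 0.022679 + 0.004710 + 0.062919 + 0.022445 + 0.000936 + 0.063382 = 0.177071
Σp_1ᵢ² = 0.1048² + 0.1613² + 0.2339² + 0.1129² + 0.1613² + 0.2258² = 0.010983 + 0.026018 + 0.054709 + 0.012746 + 0.026018 + 0.050986 = 0.181460
Σp_2ᵢ² = 0.2164² + 0.0292² + 0.2690² + 0.1988² + 0.0058² + 0.2807² = 0.046829 + 0.000853 + 0.072361 + 0.039521 + 0.000034 + 0.078792 = 0.238390
O = 0.177071 / √(0.181460 × 0.238390) = 0.177071 / 0.2079862 = 0.8514
O = 0.8514 > 0.7 → Yes.

Yes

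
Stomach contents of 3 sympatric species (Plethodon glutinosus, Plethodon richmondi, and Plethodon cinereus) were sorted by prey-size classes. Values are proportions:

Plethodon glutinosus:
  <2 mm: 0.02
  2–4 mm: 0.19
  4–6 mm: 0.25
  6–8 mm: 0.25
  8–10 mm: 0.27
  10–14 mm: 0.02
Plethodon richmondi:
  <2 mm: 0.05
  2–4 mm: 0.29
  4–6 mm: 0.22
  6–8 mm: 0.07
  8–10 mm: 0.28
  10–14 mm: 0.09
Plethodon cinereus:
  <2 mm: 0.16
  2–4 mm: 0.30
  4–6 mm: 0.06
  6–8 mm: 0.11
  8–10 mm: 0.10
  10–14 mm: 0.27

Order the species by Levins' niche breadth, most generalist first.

Plethodon cinereus > Plethodon richmondi > Plethodon glutinosus

Σp_glutᵢ² = 0.02² + 0.19² + 0.25² + 0.25² + 0.27² + 0.02² = 0.0004 + 0.0361 + 0.0625 + 0.0625 + 0.0729 + 0.0004 = 0.2348
B_glut = 1 / 0.2348 = 4.2589
Σp_richᵢ² = 0.05² + 0.29² + 0.22² + 0.07² + 0.28² + 0.09² = 0.0025 + 0.0841 + 0.0484 + 0.0049 + 0.0784 + 0.0081 = 0.2264
B_rich = 1 / 0.2264 = 4.4170
Σp_cineᵢ² = 0.16² + 0.30² + 0.06² + 0.11² + 0.10² + 0.27² = 0.0256 + 0.0900 + 0.0036 + 0.0121 + 0.0100 + 0.0729 = 0.2142
B_cine = 1 / 0.2142 = 4.6685
Ranking by B (broadest → narrowest): Plethodon cinereus (4.67) > Plethodon richmondi (4.42) > Plethodon glutinosus (4.26)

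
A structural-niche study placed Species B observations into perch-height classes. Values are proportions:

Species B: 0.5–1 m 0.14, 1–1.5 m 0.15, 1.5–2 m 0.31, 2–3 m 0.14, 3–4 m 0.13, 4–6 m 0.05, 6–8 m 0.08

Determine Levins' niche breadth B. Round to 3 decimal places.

Σpᵢ² = 0.14² + 0.15² + 0.31² + 0.14² + 0.13² + 0.05² + 0.08² = 0.0196 + 0.0225 + 0.0961 + 0.0196 + 0.0169 + 0.0025 + 0.0064 = 0.1836
B = 1 / 0.1836 = 5.44662

5.447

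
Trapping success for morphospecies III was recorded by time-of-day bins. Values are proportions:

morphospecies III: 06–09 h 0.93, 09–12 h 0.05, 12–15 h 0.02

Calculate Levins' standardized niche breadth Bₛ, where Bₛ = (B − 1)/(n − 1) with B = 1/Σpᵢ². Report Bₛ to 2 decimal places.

Σpᵢ² = 0.93² + 0.05² + 0.02² = 0.8649 + 0.0025 + 0.0004 = 0.8678
B = 1 / 0.8678 = 1.1523
Bₛ = (B − 1)/(n − 1) = (1.1523 − 1)/(3 − 1) = 0.1523/2 = 0.0762

0.08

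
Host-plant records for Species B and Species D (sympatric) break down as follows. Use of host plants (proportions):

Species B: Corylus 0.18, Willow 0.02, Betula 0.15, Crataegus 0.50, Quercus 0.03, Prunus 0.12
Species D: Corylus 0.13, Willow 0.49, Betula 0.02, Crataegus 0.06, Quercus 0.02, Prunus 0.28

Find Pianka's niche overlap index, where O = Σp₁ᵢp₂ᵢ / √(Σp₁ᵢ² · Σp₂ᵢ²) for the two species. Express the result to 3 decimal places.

Σ p₁ᵢp₂ᵢ = 0.0234 + 0.0098 + 0.0030 + 0.0300 + 0.0006 + 0.0336 = 0.1004
Σp_1ᵢ² = 0.18² + 0.02² + 0.15² + 0.50² + 0.03² + 0.12² = 0.0324 + 0.0004 + 0.0225 + 0.2500 + 0.0009 + 0.0144 = 0.3206
Σp_2ᵢ² = 0.13² + 0.49² + 0.02² + 0.06² + 0.02² + 0.28² = 0.0169 + 0.2401 + 0.0004 + 0.0036 + 0.0004 + 0.0784 = 0.3398
O = 0.1004 / √(0.3206 × 0.3398) = 0.1004 / 0.330060 = 0.30419

0.304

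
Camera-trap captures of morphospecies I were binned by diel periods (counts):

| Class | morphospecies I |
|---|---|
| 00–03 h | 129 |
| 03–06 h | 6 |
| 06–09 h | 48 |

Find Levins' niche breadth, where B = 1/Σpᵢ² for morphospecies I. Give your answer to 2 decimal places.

Proportions for morphospecies I (n=183): 129/183=0.7049, 6/183=0.0328, 48/183=0.2623
Σpᵢ² = 0.7049² + 0.0328² + 0.2623² = 0.496884 + 0.001076 + 0.068801 = 0.566761
B = 1 / 0.566761 = 1.7644

1.76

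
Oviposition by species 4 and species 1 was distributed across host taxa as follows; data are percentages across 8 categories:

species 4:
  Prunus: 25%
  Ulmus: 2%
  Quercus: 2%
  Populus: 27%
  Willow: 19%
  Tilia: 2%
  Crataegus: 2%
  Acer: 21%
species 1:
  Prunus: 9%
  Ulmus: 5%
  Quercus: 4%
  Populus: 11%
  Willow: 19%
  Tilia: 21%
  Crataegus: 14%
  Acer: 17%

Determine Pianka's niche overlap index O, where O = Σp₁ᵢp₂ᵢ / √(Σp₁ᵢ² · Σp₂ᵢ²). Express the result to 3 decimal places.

Convert percentages to proportions (divide by 100).
Σ p₁ᵢp₂ᵢ = 0.0225 + 0.0010 + 0.0008 + 0.0297 + 0.0361 + 0.0042 + 0.0028 + 0.0357 = 0.1328
Σp_1ᵢ² = 0.25² + 0.02² + 0.02² + 0.27² + 0.19² + 0.02² + 0.02² + 0.21² = 0.0625 + 0.0004 + 0.0004 + 0.0729 + 0.0361 + 0.0004 + 0.0004 + 0.0441 = 0.2172
Σp_2ᵢ² = 0.09² + 0.05² + 0.04² + 0.11² + 0.19² + 0.21² + 0.14² + 0.17² = 0.0081 + 0.0025 + 0.0016 + 0.0121 + 0.0361 + 0.0441 + 0.0196 + 0.0289 = 0.1530
O = 0.1328 / √(0.2172 × 0.1530) = 0.1328 / 0.182295 = 0.72849

0.728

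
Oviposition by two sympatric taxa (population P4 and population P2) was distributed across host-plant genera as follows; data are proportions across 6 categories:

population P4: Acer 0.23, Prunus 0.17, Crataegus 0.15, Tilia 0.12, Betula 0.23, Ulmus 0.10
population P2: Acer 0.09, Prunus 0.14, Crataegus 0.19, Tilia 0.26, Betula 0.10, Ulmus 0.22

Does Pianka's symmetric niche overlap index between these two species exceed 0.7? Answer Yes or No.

Σ p₁ᵢp₂ᵢ = 0.0207 + 0.0238 + 0.0285 + 0.0312 + 0.0230 + 0.0220 = 0.1492
Σp_1ᵢ² = 0.23² + 0.17² + 0.15² + 0.12² + 0.23² + 0.10² = 0.0529 + 0.0289 + 0.0225 + 0.0144 + 0.0529 + 0.0100 = 0.1816
Σp_2ᵢ² = 0.09² + 0.14² + 0.19² + 0.26² + 0.10² + 0.22² = 0.0081 + 0.0196 + 0.0361 + 0.0676 + 0.0100 + 0.0484 = 0.1898
O = 0.1492 / √(0.1816 × 0.1898) = 0.1492 / 0.18565 = 0.8037
O = 0.8037 > 0.7 → Yes.

Yes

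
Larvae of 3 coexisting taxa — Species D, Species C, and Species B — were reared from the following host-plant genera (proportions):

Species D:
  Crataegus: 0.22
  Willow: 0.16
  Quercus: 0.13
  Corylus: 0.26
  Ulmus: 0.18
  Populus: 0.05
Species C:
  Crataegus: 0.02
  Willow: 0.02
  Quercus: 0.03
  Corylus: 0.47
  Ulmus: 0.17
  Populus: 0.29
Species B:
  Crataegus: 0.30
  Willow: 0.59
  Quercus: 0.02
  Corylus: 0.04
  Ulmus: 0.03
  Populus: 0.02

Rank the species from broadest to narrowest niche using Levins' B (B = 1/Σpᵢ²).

Species D > Species C > Species B

Σp_Dᵢ² = 0.22² + 0.16² + 0.13² + 0.26² + 0.18² + 0.05² = 0.0484 + 0.0256 + 0.0169 + 0.0676 + 0.0324 + 0.0025 = 0.1934
B_D = 1 / 0.1934 = 5.1706
Σp_Cᵢ² = 0.02² + 0.02² + 0.03² + 0.47² + 0.17² + 0.29² = 0.0004 + 0.0004 + 0.0009 + 0.2209 + 0.0289 + 0.0841 = 0.3356
B_C = 1 / 0.3356 = 2.9797
Σp_Bᵢ² = 0.30² + 0.59² + 0.02² + 0.04² + 0.03² + 0.02² = 0.0900 + 0.3481 + 0.0004 + 0.0016 + 0.0009 + 0.0004 = 0.4414
B_B = 1 / 0.4414 = 2.2655
Ranking by B (broadest → narrowest): Species D (5.17) > Species C (2.98) > Species B (2.27)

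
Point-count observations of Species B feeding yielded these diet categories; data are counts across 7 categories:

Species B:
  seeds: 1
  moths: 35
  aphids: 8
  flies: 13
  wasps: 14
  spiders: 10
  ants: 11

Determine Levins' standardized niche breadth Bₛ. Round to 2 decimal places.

0.59

Proportions for Species B (n=92): 1/92=0.0109, 35/92=0.3804, 8/92=0.0870, 13/92=0.1413, 14/92=0.1522, 10/92=0.1087, 11/92=0.1196
Σpᵢ² = 0.0109² + 0.3804² + 0.0870² + 0.1413² + 0.1522² + 0.1087² + 0.1196² = 0.000119 + 0.144704 + 0.007569 + 0.019966 + 0.023165 + 0.011816 + 0.014304 = 0.221643
B = 1 / 0.221643 = 4.5118
Bₛ = (B − 1)/(n − 1) = (4.5118 − 1)/(7 − 1) = 3.5118/6 = 0.5853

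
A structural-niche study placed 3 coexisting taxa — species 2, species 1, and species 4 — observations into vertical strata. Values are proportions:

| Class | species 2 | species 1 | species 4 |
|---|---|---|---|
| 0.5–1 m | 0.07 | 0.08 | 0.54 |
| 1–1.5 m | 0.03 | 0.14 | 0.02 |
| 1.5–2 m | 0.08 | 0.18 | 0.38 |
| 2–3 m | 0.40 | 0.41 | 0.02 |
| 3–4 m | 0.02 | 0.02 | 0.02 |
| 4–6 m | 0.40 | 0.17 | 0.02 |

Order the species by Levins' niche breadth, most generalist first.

Σp_2ᵢ² = 0.07² + 0.03² + 0.08² + 0.40² + 0.02² + 0.40² = 0.0049 + 0.0009 + 0.0064 + 0.1600 + 0.0004 + 0.1600 = 0.3326
B_2 = 1 / 0.3326 = 3.0066
Σp_1ᵢ² = 0.08² + 0.14² + 0.18² + 0.41² + 0.02² + 0.17² = 0.0064 + 0.0196 + 0.0324 + 0.1681 + 0.0004 + 0.0289 = 0.2558
B_1 = 1 / 0.2558 = 3.9093
Σp_4ᵢ² = 0.54² + 0.02² + 0.38² + 0.02² + 0.02² + 0.02² = 0.2916 + 0.0004 + 0.1444 + 0.0004 + 0.0004 + 0.0004 = 0.4376
B_4 = 1 / 0.4376 = 2.2852
Ranking by B (broadest → narrowest): species 1 (3.91) > species 2 (3.01) > species 4 (2.29)

species 1 > species 2 > species 4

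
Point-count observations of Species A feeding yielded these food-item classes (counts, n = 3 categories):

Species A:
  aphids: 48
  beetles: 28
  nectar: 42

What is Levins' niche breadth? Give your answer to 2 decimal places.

2.87

Proportions for Species A (n=118): 48/118=0.4068, 28/118=0.2373, 42/118=0.3559
Σpᵢ² = 0.4068² + 0.2373² + 0.3559² = 0.165486 + 0.056311 + 0.126665 = 0.348462
B = 1 / 0.348462 = 2.8698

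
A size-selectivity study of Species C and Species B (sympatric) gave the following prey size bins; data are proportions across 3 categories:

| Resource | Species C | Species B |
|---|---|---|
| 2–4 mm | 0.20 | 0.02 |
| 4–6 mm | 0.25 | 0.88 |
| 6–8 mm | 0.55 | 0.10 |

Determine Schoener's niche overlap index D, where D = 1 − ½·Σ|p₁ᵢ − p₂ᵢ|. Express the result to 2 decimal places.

0.37

Σ|p₁ᵢ − p₂ᵢ| = 0.18 + 0.63 + 0.45 = 1.26
D = 1 − ½ × 1.26 = 1 − 0.630 = 0.3700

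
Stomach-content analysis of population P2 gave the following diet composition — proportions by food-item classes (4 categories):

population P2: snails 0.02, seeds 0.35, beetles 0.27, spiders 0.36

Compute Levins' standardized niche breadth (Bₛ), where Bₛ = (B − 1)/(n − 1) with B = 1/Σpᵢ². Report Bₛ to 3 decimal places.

Σpᵢ² = 0.02² + 0.35² + 0.27² + 0.36² = 0.0004 + 0.1225 + 0.0729 + 0.1296 = 0.3254
B = 1 / 0.3254 = 3.07314
Bₛ = (B − 1)/(n − 1) = (3.07314 − 1)/(4 − 1) = 2.07314/3 = 0.69105

0.691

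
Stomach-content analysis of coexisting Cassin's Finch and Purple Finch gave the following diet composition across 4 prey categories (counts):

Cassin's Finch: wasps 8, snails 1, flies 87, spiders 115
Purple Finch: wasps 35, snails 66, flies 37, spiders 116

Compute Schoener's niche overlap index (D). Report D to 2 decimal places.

0.65

Proportions for Cassin's Finch (n=211): 8/211=0.0379, 1/211=0.0047, 87/211=0.4123, 115/211=0.5450
Proportions for Purple Finch (n=254): 35/254=0.1378, 66/254=0.2598, 37/254=0.1457, 116/254=0.4567
Σ|p₁ᵢ − p₂ᵢ| = 0.0999 + 0.2551 + 0.2666 + 0.0883 = 0.7099
D = 1 − ½ × 0.7099 = 1 − 0.35495 = 0.64505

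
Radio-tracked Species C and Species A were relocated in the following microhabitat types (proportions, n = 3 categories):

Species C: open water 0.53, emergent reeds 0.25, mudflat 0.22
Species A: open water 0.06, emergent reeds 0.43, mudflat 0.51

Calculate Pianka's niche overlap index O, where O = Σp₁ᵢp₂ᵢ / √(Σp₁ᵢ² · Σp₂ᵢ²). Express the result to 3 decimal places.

0.600

Σ p₁ᵢp₂ᵢ = 0.0318 + 0.1075 + 0.1122 = 0.2515
Σp_1ᵢ² = 0.53² + 0.25² + 0.22² = 0.2809 + 0.0625 + 0.0484 = 0.3918
Σp_2ᵢ² = 0.06² + 0.43² + 0.51² = 0.0036 + 0.1849 + 0.2601 = 0.4486
O = 0.2515 / √(0.3918 × 0.4486) = 0.2515 / 0.419239 = 0.59990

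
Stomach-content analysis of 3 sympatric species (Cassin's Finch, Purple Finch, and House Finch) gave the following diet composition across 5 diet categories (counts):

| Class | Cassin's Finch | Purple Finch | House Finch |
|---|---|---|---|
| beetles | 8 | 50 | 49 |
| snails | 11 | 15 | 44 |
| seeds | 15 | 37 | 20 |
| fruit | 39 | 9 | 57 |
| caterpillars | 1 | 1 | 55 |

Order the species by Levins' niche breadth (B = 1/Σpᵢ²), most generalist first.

House Finch > Purple Finch > Cassin's Finch

Proportions for Cassin's Finch (n=74): 8/74=0.1081, 11/74=0.1486, 15/74=0.2027, 39/74=0.5270, 1/74=0.0135
Proportions for Purple Finch (n=112): 50/112=0.4464, 15/112=0.1339, 37/112=0.3304, 9/112=0.0804, 1/112=0.0089
Proportions for House Finch (n=225): 49/225=0.2178, 44/225=0.1956, 20/225=0.0889, 57/225=0.2533, 55/225=0.2444
Σp_Cassᵢ² = 0.1081² + 0.1486² + 0.2027² + 0.5270² + 0.0135² = 0.011686 + 0.022082 + 0.041087 + 0.277729 + 0.000182 = 0.352766
B_Cass = 1 / 0.352766 = 2.8347
Σp_Purpᵢ² = 0.4464² + 0.1339² + 0.3304² + 0.0804² + 0.0089² = 0.199273 + 0.017929 + 0.109164 + 0.006464 + 0.000079 = 0.332909
B_Purp = 1 / 0.332909 = 3.0038
Σp_Housᵢ² = 0.2178² + 0.1956² + 0.0889² + 0.2533² + 0.2444² = 0.047437 + 0.038259 + 0.007903 + 0.064161 + 0.059731 = 0.217491
B_Hous = 1 / 0.217491 = 4.5979
Ranking by B (broadest → narrowest): House Finch (4.60) > Purple Finch (3.00) > Cassin's Finch (2.83)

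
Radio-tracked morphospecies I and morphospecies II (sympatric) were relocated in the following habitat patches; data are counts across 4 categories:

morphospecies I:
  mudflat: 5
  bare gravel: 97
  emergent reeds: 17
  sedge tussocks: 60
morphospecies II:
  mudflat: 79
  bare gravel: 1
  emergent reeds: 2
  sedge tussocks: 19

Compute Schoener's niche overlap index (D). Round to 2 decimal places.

0.25

Proportions for morphospecies I (n=179): 5/179=0.0279, 97/179=0.5419, 17/179=0.0950, 60/179=0.3352
Proportions for morphospecies II (n=101): 79/101=0.7822, 1/101=0.0099, 2/101=0.0198, 19/101=0.1881
Σ|p₁ᵢ − p₂ᵢ| = 0.7543 + 0.5320 + 0.0752 + 0.1471 = 1.5086
D = 1 − ½ × 1.5086 = 1 − 0.75430 = 0.24570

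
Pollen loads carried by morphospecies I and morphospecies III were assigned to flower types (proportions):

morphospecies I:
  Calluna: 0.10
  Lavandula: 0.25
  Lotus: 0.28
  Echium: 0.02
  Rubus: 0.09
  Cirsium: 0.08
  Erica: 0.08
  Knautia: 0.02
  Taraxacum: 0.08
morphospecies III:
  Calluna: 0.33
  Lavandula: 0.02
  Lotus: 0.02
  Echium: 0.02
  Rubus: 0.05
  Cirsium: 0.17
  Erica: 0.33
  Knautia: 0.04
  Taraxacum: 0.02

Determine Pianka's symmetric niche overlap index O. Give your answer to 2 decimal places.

0.43

Σ p₁ᵢp₂ᵢ = 0.0330 + 0.0050 + 0.0056 + 0.0004 + 0.0045 + 0.0136 + 0.0264 + 0.0008 + 0.0016 = 0.0909
Σp_1ᵢ² = 0.10² + 0.25² + 0.28² + 0.02² + 0.09² + 0.08² + 0.08² + 0.02² + 0.08² = 0.0100 + 0.0625 + 0.0784 + 0.0004 + 0.0081 + 0.0064 + 0.0064 + 0.0004 + 0.0064 = 0.1790
Σp_2ᵢ² = 0.33² + 0.02² + 0.02² + 0.02² + 0.05² + 0.17² + 0.33² + 0.04² + 0.02² = 0.1089 + 0.0004 + 0.0004 + 0.0004 + 0.0025 + 0.0289 + 0.1089 + 0.0016 + 0.0004 = 0.2524
O = 0.0909 / √(0.1790 × 0.2524) = 0.0909 / 0.21255 = 0.4277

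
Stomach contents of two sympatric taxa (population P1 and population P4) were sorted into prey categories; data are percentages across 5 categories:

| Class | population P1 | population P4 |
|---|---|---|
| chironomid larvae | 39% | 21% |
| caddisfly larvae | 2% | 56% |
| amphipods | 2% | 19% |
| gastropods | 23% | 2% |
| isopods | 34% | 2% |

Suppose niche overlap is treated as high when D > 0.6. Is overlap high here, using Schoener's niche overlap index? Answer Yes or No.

Convert percentages to proportions (divide by 100).
Σ|p₁ᵢ − p₂ᵢ| = 0.18 + 0.54 + 0.17 + 0.21 + 0.32 = 1.42
D = 1 − ½ × 1.42 = 1 − 0.710 = 0.2900
D = 0.2900 < 0.6 → No.

No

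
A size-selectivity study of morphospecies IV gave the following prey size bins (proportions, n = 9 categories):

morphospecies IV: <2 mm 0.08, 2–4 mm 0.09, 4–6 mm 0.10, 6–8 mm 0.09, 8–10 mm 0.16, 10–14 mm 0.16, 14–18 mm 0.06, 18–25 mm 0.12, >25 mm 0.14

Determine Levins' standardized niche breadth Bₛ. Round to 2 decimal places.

Σpᵢ² = 0.08² + 0.09² + 0.10² + 0.09² + 0.16² + 0.16² + 0.06² + 0.12² + 0.14² = 0.0064 + 0.0081 + 0.0100 + 0.0081 + 0.0256 + 0.0256 + 0.0036 + 0.0144 + 0.0196 = 0.1214
B = 1 / 0.1214 = 8.2372
Bₛ = (B − 1)/(n − 1) = (8.2372 − 1)/(9 − 1) = 7.2372/8 = 0.9047

0.90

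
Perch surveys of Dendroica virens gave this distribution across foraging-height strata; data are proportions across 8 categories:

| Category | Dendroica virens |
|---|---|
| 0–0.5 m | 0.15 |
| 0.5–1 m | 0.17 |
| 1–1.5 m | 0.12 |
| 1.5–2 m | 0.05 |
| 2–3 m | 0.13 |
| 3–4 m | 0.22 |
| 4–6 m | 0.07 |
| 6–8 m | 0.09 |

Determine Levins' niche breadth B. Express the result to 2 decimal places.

6.82

Σpᵢ² = 0.15² + 0.17² + 0.12² + 0.05² + 0.13² + 0.22² + 0.07² + 0.09² = 0.0225 + 0.0289 + 0.0144 + 0.0025 + 0.0169 + 0.0484 + 0.0049 + 0.0081 = 0.1466
B = 1 / 0.1466 = 6.8213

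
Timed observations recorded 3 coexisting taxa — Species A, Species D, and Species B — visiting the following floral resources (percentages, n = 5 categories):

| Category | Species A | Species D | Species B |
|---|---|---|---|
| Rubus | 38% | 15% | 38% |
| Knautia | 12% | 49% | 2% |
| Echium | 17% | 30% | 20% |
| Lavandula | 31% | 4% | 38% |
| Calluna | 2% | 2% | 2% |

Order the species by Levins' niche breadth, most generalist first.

Species A > Species B > Species D

Convert percentages to proportions (divide by 100).
Σp_Aᵢ² = 0.38² + 0.12² + 0.17² + 0.31² + 0.02² = 0.1444 + 0.0144 + 0.0289 + 0.0961 + 0.0004 = 0.2842
B_A = 1 / 0.2842 = 3.5186
Σp_Dᵢ² = 0.15² + 0.49² + 0.30² + 0.04² + 0.02² = 0.0225 + 0.2401 + 0.0900 + 0.0016 + 0.0004 = 0.3546
B_D = 1 / 0.3546 = 2.8201
Σp_Bᵢ² = 0.38² + 0.02² + 0.20² + 0.38² + 0.02² = 0.1444 + 0.0004 + 0.0400 + 0.1444 + 0.0004 = 0.3296
B_B = 1 / 0.3296 = 3.0340
Ranking by B (broadest → narrowest): Species A (3.52) > Species B (3.03) > Species D (2.82)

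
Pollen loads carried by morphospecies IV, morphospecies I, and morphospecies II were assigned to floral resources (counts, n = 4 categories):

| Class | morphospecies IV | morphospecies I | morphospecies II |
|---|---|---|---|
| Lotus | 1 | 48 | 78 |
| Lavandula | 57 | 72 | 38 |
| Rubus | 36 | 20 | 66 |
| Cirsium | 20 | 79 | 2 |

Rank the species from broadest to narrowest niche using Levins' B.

Proportions for morphospecies IV (n=114): 1/114=0.0088, 57/114=0.5000, 36/114=0.3158, 20/114=0.1754
Proportions for morphospecies I (n=219): 48/219=0.2192, 72/219=0.3288, 20/219=0.0913, 79/219=0.3607
Proportions for morphospecies II (n=184): 78/184=0.4239, 38/184=0.2065, 66/184=0.3587, 2/184=0.0109
Σp_IVᵢ² = 0.0088² + 0.5000² + 0.3158² + 0.1754² = 0.000077 + 0.250000 + 0.099730 + 0.030765 = 0.380572
B_IV = 1 / 0.380572 = 2.6276
Σp_Iᵢ² = 0.2192² + 0.3288² + 0.0913² + 0.3607² = 0.048049 + 0.108109 + 0.008336 + 0.130104 = 0.294598
B_I = 1 / 0.294598 = 3.3945
Σp_IIᵢ² = 0.4239² + 0.2065² + 0.3587² + 0.0109² = 0.179691 + 0.042642 + 0.128666 + 0.000119 = 0.351118
B_II = 1 / 0.351118 = 2.8480
Ranking by B (broadest → narrowest): morphospecies I (3.39) > morphospecies II (2.85) > morphospecies IV (2.63)

morphospecies I > morphospecies II > morphospecies IV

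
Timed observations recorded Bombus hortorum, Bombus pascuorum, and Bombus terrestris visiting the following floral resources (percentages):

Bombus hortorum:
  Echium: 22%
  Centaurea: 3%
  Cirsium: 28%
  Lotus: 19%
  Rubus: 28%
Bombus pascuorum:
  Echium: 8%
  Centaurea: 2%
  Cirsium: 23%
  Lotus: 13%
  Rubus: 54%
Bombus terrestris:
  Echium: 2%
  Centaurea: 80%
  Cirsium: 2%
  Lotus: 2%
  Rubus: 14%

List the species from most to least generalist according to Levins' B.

Convert percentages to proportions (divide by 100).
Σp_hortᵢ² = 0.22² + 0.03² + 0.28² + 0.19² + 0.28² = 0.0484 + 0.0009 + 0.0784 + 0.0361 + 0.0784 = 0.2422
B_hort = 1 / 0.2422 = 4.1288
Σp_pascᵢ² = 0.08² + 0.02² + 0.23² + 0.13² + 0.54² = 0.0064 + 0.0004 + 0.0529 + 0.0169 + 0.2916 = 0.3682
B_pasc = 1 / 0.3682 = 2.7159
Σp_terrᵢ² = 0.02² + 0.80² + 0.02² + 0.02² + 0.14² = 0.0004 + 0.6400 + 0.0004 + 0.0004 + 0.0196 = 0.6608
B_terr = 1 / 0.6608 = 1.5133
Ranking by B (broadest → narrowest): Bombus hortorum (4.13) > Bombus pascuorum (2.72) > Bombus terrestris (1.51)

Bombus hortorum > Bombus pascuorum > Bombus terrestris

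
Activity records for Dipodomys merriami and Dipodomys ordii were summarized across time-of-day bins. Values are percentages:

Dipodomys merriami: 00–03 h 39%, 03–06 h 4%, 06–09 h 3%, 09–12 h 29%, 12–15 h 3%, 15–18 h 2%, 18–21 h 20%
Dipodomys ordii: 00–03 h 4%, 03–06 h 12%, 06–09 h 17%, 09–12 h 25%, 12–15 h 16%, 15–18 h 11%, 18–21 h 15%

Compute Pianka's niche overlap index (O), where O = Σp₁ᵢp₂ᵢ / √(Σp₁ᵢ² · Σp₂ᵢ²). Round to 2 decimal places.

0.62

Convert percentages to proportions (divide by 100).
Σ p₁ᵢp₂ᵢ = 0.0156 + 0.0048 + 0.0051 + 0.0725 + 0.0048 + 0.0022 + 0.0300 = 0.1350
Σp_1ᵢ² = 0.39² + 0.04² + 0.03² + 0.29² + 0.03² + 0.02² + 0.20² = 0.1521 + 0.0016 + 0.0009 + 0.0841 + 0.0009 + 0.0004 + 0.0400 = 0.2800
Σp_2ᵢ² = 0.04² + 0.12² + 0.17² + 0.25² + 0.16² + 0.11² + 0.15² = 0.0016 + 0.0144 + 0.0289 + 0.0625 + 0.0256 + 0.0121 + 0.0225 = 0.1676
O = 0.1350 / √(0.2800 × 0.1676) = 0.1350 / 0.21663 = 0.6232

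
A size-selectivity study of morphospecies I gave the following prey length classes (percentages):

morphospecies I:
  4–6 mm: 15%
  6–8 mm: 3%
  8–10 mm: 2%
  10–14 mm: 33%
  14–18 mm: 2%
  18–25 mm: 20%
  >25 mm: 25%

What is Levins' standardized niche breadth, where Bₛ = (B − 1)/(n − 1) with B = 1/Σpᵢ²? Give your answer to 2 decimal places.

Convert percentages to proportions (divide by 100).
Σpᵢ² = 0.15² + 0.03² + 0.02² + 0.33² + 0.02² + 0.20² + 0.25² = 0.0225 + 0.0009 + 0.0004 + 0.1089 + 0.0004 + 0.0400 + 0.0625 = 0.2356
B = 1 / 0.2356 = 4.2445
Bₛ = (B − 1)/(n − 1) = (4.2445 − 1)/(7 − 1) = 3.2445/6 = 0.5408

0.54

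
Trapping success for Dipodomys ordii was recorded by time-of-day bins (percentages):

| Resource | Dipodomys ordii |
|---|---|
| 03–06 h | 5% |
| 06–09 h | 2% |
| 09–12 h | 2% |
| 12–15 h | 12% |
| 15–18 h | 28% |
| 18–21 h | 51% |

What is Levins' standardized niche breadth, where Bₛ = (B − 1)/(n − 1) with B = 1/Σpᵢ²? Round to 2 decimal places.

Convert percentages to proportions (divide by 100).
Σpᵢ² = 0.05² + 0.02² + 0.02² + 0.12² + 0.28² + 0.51² = 0.0025 + 0.0004 + 0.0004 + 0.0144 + 0.0784 + 0.2601 = 0.3562
B = 1 / 0.3562 = 2.8074
Bₛ = (B − 1)/(n − 1) = (2.8074 − 1)/(6 − 1) = 1.8074/5 = 0.3615

0.36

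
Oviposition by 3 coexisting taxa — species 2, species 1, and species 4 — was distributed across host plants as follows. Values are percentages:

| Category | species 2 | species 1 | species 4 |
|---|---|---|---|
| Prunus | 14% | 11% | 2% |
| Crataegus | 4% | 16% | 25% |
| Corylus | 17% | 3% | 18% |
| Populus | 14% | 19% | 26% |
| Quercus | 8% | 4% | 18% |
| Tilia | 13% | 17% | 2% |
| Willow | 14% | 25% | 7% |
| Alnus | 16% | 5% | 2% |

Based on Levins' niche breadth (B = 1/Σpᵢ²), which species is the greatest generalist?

species 2

Convert percentages to proportions (divide by 100).
Σp_2ᵢ² = 0.14² + 0.04² + 0.17² + 0.14² + 0.08² + 0.13² + 0.14² + 0.16² = 0.0196 + 0.0016 + 0.0289 + 0.0196 + 0.0064 + 0.0169 + 0.0196 + 0.0256 = 0.1382
B_2 = 1 / 0.1382 = 7.2359
Σp_1ᵢ² = 0.11² + 0.16² + 0.03² + 0.19² + 0.04² + 0.17² + 0.25² + 0.05² = 0.0121 + 0.0256 + 0.0009 + 0.0361 + 0.0016 + 0.0289 + 0.0625 + 0.0025 = 0.1702
B_1 = 1 / 0.1702 = 5.8754
Σp_4ᵢ² = 0.02² + 0.25² + 0.18² + 0.26² + 0.18² + 0.02² + 0.07² + 0.02² = 0.0004 + 0.0625 + 0.0324 + 0.0676 + 0.0324 + 0.0004 + 0.0049 + 0.0004 = 0.2010
B_4 = 1 / 0.2010 = 4.9751
Highest B → broadest niche (most generalist): species 2 (B = 7.24).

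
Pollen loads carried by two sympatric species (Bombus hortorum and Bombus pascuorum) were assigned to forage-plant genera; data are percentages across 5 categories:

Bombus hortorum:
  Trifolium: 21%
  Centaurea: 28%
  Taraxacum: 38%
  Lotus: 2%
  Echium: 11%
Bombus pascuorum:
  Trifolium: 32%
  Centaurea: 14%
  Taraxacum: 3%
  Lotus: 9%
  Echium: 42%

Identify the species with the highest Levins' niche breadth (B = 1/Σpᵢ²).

Bombus hortorum

Convert percentages to proportions (divide by 100).
Σp_hortᵢ² = 0.21² + 0.28² + 0.38² + 0.02² + 0.11² = 0.0441 + 0.0784 + 0.1444 + 0.0004 + 0.0121 = 0.2794
B_hort = 1 / 0.2794 = 3.5791
Σp_pascᵢ² = 0.32² + 0.14² + 0.03² + 0.09² + 0.42² = 0.1024 + 0.0196 + 0.0009 + 0.0081 + 0.1764 = 0.3074
B_pasc = 1 / 0.3074 = 3.2531
Highest B → broadest niche (most generalist): Bombus hortorum (B = 3.58).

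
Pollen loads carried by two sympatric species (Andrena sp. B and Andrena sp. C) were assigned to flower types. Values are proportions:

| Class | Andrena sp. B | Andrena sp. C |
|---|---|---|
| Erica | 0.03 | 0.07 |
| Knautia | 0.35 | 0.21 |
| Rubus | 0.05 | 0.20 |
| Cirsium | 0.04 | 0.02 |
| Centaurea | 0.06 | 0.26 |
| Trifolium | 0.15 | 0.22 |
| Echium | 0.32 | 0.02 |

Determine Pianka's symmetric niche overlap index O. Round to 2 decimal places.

0.62

Σ p₁ᵢp₂ᵢ = 0.0021 + 0.0735 + 0.0100 + 0.0008 + 0.0156 + 0.0330 + 0.0064 = 0.1414
Σp_1ᵢ² = 0.03² + 0.35² + 0.05² + 0.04² + 0.06² + 0.15² + 0.32² = 0.0009 + 0.1225 + 0.0025 + 0.0016 + 0.0036 + 0.0225 + 0.1024 = 0.2560
Σp_2ᵢ² = 0.07² + 0.21² + 0.20² + 0.02² + 0.26² + 0.22² + 0.02² = 0.0049 + 0.0441 + 0.0400 + 0.0004 + 0.0676 + 0.0484 + 0.0004 = 0.2058
O = 0.1414 / √(0.2560 × 0.2058) = 0.1414 / 0.22953 = 0.6160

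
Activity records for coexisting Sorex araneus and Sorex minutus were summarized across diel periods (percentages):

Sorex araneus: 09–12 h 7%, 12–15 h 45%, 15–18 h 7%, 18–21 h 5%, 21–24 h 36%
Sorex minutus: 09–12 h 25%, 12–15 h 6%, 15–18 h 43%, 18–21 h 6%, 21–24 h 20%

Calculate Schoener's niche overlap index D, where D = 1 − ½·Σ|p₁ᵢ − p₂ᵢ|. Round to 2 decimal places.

0.45

Convert percentages to proportions (divide by 100).
Σ|p₁ᵢ − p₂ᵢ| = 0.18 + 0.39 + 0.36 + 0.01 + 0.16 = 1.10
D = 1 − ½ × 1.10 = 1 − 0.550 = 0.4500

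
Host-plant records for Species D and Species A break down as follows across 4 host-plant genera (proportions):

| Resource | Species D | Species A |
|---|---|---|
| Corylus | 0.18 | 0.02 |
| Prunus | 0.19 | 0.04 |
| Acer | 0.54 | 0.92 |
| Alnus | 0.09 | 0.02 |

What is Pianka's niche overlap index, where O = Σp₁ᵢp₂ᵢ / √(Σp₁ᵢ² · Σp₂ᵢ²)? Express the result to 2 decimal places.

Σ p₁ᵢp₂ᵢ = 0.0036 + 0.0076 + 0.4968 + 0.0018 = 0.5098
Σp_1ᵢ² = 0.18² + 0.19² + 0.54² + 0.09² = 0.0324 + 0.0361 + 0.2916 + 0.0081 = 0.3682
Σp_2ᵢ² = 0.02² + 0.04² + 0.92² + 0.02² = 0.0004 + 0.0016 + 0.8464 + 0.0004 = 0.8488
O = 0.5098 / √(0.3682 × 0.8488) = 0.5098 / 0.55904 = 0.9119

0.91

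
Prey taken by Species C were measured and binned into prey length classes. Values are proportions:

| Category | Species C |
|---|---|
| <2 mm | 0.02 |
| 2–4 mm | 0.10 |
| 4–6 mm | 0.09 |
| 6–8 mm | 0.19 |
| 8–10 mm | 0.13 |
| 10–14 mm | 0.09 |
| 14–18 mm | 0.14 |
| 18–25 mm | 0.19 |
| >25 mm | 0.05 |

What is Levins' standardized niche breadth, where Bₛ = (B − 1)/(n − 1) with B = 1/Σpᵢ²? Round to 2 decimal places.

0.78

Σpᵢ² = 0.02² + 0.10² + 0.09² + 0.19² + 0.13² + 0.09² + 0.14² + 0.19² + 0.05² = 0.0004 + 0.0100 + 0.0081 + 0.0361 + 0.0169 + 0.0081 + 0.0196 + 0.0361 + 0.0025 = 0.1378
B = 1 / 0.1378 = 7.2569
Bₛ = (B − 1)/(n − 1) = (7.2569 − 1)/(9 − 1) = 6.2569/8 = 0.7821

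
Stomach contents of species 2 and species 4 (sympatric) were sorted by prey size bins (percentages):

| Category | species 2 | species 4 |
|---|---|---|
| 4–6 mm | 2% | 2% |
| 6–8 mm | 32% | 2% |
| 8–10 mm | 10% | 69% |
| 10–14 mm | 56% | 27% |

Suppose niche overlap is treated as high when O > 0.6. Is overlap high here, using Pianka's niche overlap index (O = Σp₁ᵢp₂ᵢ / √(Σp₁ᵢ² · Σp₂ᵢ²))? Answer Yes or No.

No

Convert percentages to proportions (divide by 100).
Σ p₁ᵢp₂ᵢ = 0.0004 + 0.0064 + 0.0690 + 0.1512 = 0.2270
Σp_1ᵢ² = 0.02² + 0.32² + 0.10² + 0.56² = 0.0004 + 0.1024 + 0.0100 + 0.3136 = 0.4264
Σp_2ᵢ² = 0.02² + 0.02² + 0.69² + 0.27² = 0.0004 + 0.0004 + 0.4761 + 0.0729 = 0.5498
O = 0.2270 / √(0.4264 × 0.5498) = 0.2270 / 0.48418 = 0.4688
O = 0.4688 < 0.6 → No.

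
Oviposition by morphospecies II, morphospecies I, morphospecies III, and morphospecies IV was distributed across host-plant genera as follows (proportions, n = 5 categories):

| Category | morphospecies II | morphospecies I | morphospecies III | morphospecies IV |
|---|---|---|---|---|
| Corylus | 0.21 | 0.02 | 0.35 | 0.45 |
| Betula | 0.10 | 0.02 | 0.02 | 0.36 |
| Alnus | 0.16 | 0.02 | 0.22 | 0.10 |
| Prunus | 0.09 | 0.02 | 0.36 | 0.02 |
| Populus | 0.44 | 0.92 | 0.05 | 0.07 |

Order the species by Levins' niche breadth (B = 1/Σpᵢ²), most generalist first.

morphospecies II > morphospecies III > morphospecies IV > morphospecies I

Σp_IIᵢ² = 0.21² + 0.10² + 0.16² + 0.09² + 0.44² = 0.0441 + 0.0100 + 0.0256 + 0.0081 + 0.1936 = 0.2814
B_II = 1 / 0.2814 = 3.5537
Σp_Iᵢ² = 0.02² + 0.02² + 0.02² + 0.02² + 0.92² = 0.0004 + 0.0004 + 0.0004 + 0.0004 + 0.8464 = 0.8480
B_I = 1 / 0.8480 = 1.1792
Σp_IIIᵢ² = 0.35² + 0.02² + 0.22² + 0.36² + 0.05² = 0.1225 + 0.0004 + 0.0484 + 0.1296 + 0.0025 = 0.3034
B_III = 1 / 0.3034 = 3.2960
Σp_IVᵢ² = 0.45² + 0.36² + 0.10² + 0.02² + 0.07² = 0.2025 + 0.1296 + 0.0100 + 0.0004 + 0.0049 = 0.3474
B_IV = 1 / 0.3474 = 2.8785
Ranking by B (broadest → narrowest): morphospecies II (3.55) > morphospecies III (3.30) > morphospecies IV (2.88) > morphospecies I (1.18)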